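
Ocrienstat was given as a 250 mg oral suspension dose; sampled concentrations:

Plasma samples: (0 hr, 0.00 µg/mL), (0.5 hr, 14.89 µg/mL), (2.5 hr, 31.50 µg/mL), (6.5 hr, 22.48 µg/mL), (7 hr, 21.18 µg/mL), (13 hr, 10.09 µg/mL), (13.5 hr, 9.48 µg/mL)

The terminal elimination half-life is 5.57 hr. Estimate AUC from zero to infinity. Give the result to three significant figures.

AUC = 344 µg/mL·hr

Trapezoidal AUC_0→13.5:
  [0→0.5]: (0.00+14.89)/2 × 0.5 = 3.7225
  [0.5→2.5]: (14.89+31.50)/2 × 2 = 46.39
  [2.5→6.5]: (31.50+22.48)/2 × 4 = 107.96
  [6.5→7]: (22.48+21.18)/2 × 0.5 = 10.915
  [7→13]: (21.18+10.09)/2 × 6 = 93.81
  [13→13.5]: (10.09+9.48)/2 × 0.5 = 4.8925
  Sum = 267.69 µg/mL·hr
k_e = ln2 / t½ = 0.693147 / 5.57 = 0.1244 hr^-1
Extrapolated tail: C_last / k_e = 9.48 / 0.1244 = 76.206
AUC_0→∞ = 267.69 + 76.206 = 343.896 µg/mL·hr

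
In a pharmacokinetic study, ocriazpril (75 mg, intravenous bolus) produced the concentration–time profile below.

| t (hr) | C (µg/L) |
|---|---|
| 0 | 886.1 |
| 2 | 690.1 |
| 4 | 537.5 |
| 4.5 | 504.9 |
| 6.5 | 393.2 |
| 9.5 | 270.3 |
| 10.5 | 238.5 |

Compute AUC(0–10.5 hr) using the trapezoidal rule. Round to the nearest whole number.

AUC = 5212 µg/L·hr

Trapezoidal AUC_0→10.5:
  [0→2]: (886.1+690.1)/2 × 2 = 1576.2
  [2→4]: (690.1+537.5)/2 × 2 = 1227.6
  [4→4.5]: (537.5+504.9)/2 × 0.5 = 260.6
  [4.5→6.5]: (504.9+393.2)/2 × 2 = 898.1
  [6.5→9.5]: (393.2+270.3)/2 × 3 = 995.25
  [9.5→10.5]: (270.3+238.5)/2 × 1 = 254.4
  Sum = 5212.15 µg/L·hr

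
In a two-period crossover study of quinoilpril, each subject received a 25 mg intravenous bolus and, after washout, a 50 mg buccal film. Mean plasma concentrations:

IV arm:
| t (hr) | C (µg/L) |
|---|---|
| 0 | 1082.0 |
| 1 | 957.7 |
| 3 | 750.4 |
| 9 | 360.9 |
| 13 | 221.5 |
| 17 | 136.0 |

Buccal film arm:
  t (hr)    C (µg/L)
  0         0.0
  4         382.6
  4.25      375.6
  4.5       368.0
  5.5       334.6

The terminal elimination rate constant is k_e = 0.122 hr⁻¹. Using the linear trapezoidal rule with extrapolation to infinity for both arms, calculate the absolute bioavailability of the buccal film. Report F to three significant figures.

F = 0.223

Trapezoidal AUC_0→17 (IV):
  [0→1]: (1082.0+957.7)/2 × 1 = 1019.85
  [1→3]: (957.7+750.4)/2 × 2 = 1708.1
  [3→9]: (750.4+360.9)/2 × 6 = 3333.9
  [9→13]: (360.9+221.5)/2 × 4 = 1164.8
  [13→17]: (221.5+136.0)/2 × 4 = 715.0
  Sum = 7941.65 µg/L·hr
IV tail: 136.0/0.122 = 1114.754; AUC_iv,0→∞ = 7941.65 + 1114.754 = 9056.404 µg/L·hr
Trapezoidal AUC_0→5.5 (buccal film):
  [0→4]: (0.0+382.6)/2 × 4 = 765.2
  [4→4.25]: (382.6+375.6)/2 × 0.25 = 94.775
  [4.25→4.5]: (375.6+368.0)/2 × 0.25 = 92.95
  [4.5→5.5]: (368.0+334.6)/2 × 1 = 351.3
  Sum = 1304.225 µg/L·hr
buccal film tail: 334.6/0.122 = 2742.623; AUC_ev,0→∞ = 1304.225 + 2742.623 = 4046.848 µg/L·hr
F = (AUC_ev/D_ev)/(AUC_iv/D_iv) = (4046.848/50)/(9056.404/25) = 80.93696/362.25616 = 0.2234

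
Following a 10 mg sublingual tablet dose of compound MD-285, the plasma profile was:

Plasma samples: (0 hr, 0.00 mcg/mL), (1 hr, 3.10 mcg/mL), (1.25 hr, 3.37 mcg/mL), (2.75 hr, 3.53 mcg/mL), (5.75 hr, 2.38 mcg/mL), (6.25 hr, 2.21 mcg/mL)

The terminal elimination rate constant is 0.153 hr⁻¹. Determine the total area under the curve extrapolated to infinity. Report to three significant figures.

AUC = 32.0 mcg/mL·hr

Trapezoidal AUC_0→6.25:
  [0→1]: (0.00+3.10)/2 × 1 = 1.55
  [1→1.25]: (3.10+3.37)/2 × 0.25 = 0.80875
  [1.25→2.75]: (3.37+3.53)/2 × 1.5 = 5.175
  [2.75→5.75]: (3.53+2.38)/2 × 3 = 8.865
  [5.75→6.25]: (2.38+2.21)/2 × 0.5 = 1.1475
  Sum = 17.54625 mcg/mL·hr
Extrapolated tail: C_last / k_e = 2.21 / 0.153 = 14.444
AUC_0→∞ = 17.54625 + 14.444 = 31.99025 mcg/mL·hr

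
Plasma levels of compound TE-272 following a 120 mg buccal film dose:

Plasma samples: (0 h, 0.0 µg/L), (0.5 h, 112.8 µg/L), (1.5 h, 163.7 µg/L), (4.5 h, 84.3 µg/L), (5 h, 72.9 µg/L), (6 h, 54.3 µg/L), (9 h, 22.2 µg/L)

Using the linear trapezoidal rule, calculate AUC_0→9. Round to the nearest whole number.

AUC = 756 µg/L·h

Trapezoidal AUC_0→9:
  [0→0.5]: (0.0+112.8)/2 × 0.5 = 28.2
  [0.5→1.5]: (112.8+163.7)/2 × 1 = 138.25
  [1.5→4.5]: (163.7+84.3)/2 × 3 = 372.0
  [4.5→5]: (84.3+72.9)/2 × 0.5 = 39.3
  [5→6]: (72.9+54.3)/2 × 1 = 63.6
  [6→9]: (54.3+22.2)/2 × 3 = 114.75
  Sum = 756.1 µg/L·h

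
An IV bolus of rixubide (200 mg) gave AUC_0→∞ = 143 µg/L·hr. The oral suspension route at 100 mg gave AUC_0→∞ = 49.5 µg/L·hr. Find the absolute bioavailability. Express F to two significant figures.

F = (AUC_ev / D_ev) / (AUC_iv / D_iv)
  = (49.5/100) / (143/200)
  = 0.495 / 0.715 = 0.6923

F = 0.69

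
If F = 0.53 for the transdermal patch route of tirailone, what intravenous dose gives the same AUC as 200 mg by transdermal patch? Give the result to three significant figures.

Systemic exposure from an extravascular dose = F × D_ev, so the equivalent IV dose is F × D_ev.
D_iv = F × D_ev = 0.53 × 200 = 106 mg

D_iv = 106 mg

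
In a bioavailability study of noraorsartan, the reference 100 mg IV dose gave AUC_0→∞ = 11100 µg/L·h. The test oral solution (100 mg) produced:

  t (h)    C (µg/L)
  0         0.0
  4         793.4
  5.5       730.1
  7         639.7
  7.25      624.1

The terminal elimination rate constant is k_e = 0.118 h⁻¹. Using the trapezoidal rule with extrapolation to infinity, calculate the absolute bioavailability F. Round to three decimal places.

F = 0.829

Trapezoidal AUC_0→7.25 (oral solution):
  [0→4]: (0.0+793.4)/2 × 4 = 1586.8
  [4→5.5]: (793.4+730.1)/2 × 1.5 = 1142.625
  [5.5→7]: (730.1+639.7)/2 × 1.5 = 1027.35
  [7→7.25]: (639.7+624.1)/2 × 0.25 = 157.975
  Sum = 3914.75 µg/L·h
Tail: C_last/k_e = 624.1/0.118 = 5288.983
AUC_0→∞ (oral solution) = 3914.75 + 5288.983 = 9203.733 µg/L·h
F = (AUC_ev/D_ev)/(AUC_iv/D_iv) = (9203.733/100)/(11100/100) = 92.03733/111 = 0.8292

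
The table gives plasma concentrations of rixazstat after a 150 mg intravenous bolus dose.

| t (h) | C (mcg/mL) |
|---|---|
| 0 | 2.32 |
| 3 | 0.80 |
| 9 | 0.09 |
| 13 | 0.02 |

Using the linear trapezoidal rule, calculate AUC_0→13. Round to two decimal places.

AUC = 7.57 mcg/mL·h

Trapezoidal AUC_0→13:
  [0→3]: (2.32+0.80)/2 × 3 = 4.68
  [3→9]: (0.80+0.09)/2 × 6 = 2.67
  [9→13]: (0.09+0.02)/2 × 4 = 0.22
  Sum = 7.57 mcg/mL·h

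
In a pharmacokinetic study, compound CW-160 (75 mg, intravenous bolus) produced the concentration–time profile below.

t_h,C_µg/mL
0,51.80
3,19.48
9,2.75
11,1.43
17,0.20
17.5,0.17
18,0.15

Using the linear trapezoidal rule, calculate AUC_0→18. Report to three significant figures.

Trapezoidal AUC_0→18:
  [0→3]: (51.80+19.48)/2 × 3 = 106.92
  [3→9]: (19.48+2.75)/2 × 6 = 66.69
  [9→11]: (2.75+1.43)/2 × 2 = 4.18
  [11→17]: (1.43+0.20)/2 × 6 = 4.89
  [17→17.5]: (0.20+0.17)/2 × 0.5 = 0.0925
  [17.5→18]: (0.17+0.15)/2 × 0.5 = 0.08
  Sum = 182.8525 µg/mL·h

AUC = 183 µg/mL·h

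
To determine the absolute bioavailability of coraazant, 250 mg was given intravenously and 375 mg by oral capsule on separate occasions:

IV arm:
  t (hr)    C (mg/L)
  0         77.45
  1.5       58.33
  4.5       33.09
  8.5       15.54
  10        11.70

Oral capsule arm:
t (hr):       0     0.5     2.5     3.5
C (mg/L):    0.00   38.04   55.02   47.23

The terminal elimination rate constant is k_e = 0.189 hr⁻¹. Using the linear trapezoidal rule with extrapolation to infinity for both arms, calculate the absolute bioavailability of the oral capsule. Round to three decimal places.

Trapezoidal AUC_0→10 (IV):
  [0→1.5]: (77.45+58.33)/2 × 1.5 = 101.835
  [1.5→4.5]: (58.33+33.09)/2 × 3 = 137.13
  [4.5→8.5]: (33.09+15.54)/2 × 4 = 97.26
  [8.5→10]: (15.54+11.70)/2 × 1.5 = 20.43
  Sum = 356.655 mg/L·hr
IV tail: 11.70/0.189 = 61.905; AUC_iv,0→∞ = 356.655 + 61.905 = 418.56 mg/L·hr
Trapezoidal AUC_0→3.5 (oral capsule):
  [0→0.5]: (0.00+38.04)/2 × 0.5 = 9.51
  [0.5→2.5]: (38.04+55.02)/2 × 2 = 93.06
  [2.5→3.5]: (55.02+47.23)/2 × 1 = 51.125
  Sum = 153.695 mg/L·hr
oral capsule tail: 47.23/0.189 = 249.894; AUC_ev,0→∞ = 153.695 + 249.894 = 403.589 mg/L·hr
F = (AUC_ev/D_ev)/(AUC_iv/D_iv) = (403.589/375)/(418.56/250) = 1.07624/1.67424 = 0.6428

F = 0.643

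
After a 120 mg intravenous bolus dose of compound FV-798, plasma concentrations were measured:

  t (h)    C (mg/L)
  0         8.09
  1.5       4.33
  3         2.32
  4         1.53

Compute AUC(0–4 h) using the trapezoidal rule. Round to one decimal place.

Trapezoidal AUC_0→4:
  [0→1.5]: (8.09+4.33)/2 × 1.5 = 9.315
  [1.5→3]: (4.33+2.32)/2 × 1.5 = 4.9875
  [3→4]: (2.32+1.53)/2 × 1 = 1.925
  Sum = 16.2275 mg/L·h

AUC = 16.2 mg/L·h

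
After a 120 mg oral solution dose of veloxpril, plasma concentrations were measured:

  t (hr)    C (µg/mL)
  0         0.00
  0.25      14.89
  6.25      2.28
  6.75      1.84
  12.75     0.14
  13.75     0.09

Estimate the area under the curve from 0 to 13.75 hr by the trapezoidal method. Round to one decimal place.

AUC = 60.5 µg/mL·hr

Trapezoidal AUC_0→13.75:
  [0→0.25]: (0.00+14.89)/2 × 0.25 = 1.86125
  [0.25→6.25]: (14.89+2.28)/2 × 6 = 51.51
  [6.25→6.75]: (2.28+1.84)/2 × 0.5 = 1.03
  [6.75→12.75]: (1.84+0.14)/2 × 6 = 5.94
  [12.75→13.75]: (0.14+0.09)/2 × 1 = 0.115
  Sum = 60.45625 µg/mL·hr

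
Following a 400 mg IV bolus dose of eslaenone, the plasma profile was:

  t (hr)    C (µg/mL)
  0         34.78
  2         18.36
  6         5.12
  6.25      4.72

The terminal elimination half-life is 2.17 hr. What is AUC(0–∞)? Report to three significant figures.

AUC = 116 µg/mL·hr

Trapezoidal AUC_0→6.25:
  [0→2]: (34.78+18.36)/2 × 2 = 53.14
  [2→6]: (18.36+5.12)/2 × 4 = 46.96
  [6→6.25]: (5.12+4.72)/2 × 0.25 = 1.23
  Sum = 101.33 µg/mL·hr
k_e = ln2 / t½ = 0.693147 / 2.17 = 0.3194 hr^-1
Extrapolated tail: C_last / k_e = 4.72 / 0.3194 = 14.778
AUC_0→∞ = 101.33 + 14.778 = 116.108 µg/mL·hr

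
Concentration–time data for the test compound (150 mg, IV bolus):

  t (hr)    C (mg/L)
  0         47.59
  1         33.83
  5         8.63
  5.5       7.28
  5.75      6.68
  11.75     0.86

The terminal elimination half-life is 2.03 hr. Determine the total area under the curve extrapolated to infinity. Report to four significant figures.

Trapezoidal AUC_0→11.75:
  [0→1]: (47.59+33.83)/2 × 1 = 40.71
  [1→5]: (33.83+8.63)/2 × 4 = 84.92
  [5→5.5]: (8.63+7.28)/2 × 0.5 = 3.9775
  [5.5→5.75]: (7.28+6.68)/2 × 0.25 = 1.745
  [5.75→11.75]: (6.68+0.86)/2 × 6 = 22.62
  Sum = 153.9725 mg/L·hr
k_e = ln2 / t½ = 0.693147 / 2.03 = 0.3415 hr^-1
Extrapolated tail: C_last / k_e = 0.86 / 0.3415 = 2.518
AUC_0→∞ = 153.9725 + 2.518 = 156.4905 mg/L·hr

AUC = 156.5 mg/L·hr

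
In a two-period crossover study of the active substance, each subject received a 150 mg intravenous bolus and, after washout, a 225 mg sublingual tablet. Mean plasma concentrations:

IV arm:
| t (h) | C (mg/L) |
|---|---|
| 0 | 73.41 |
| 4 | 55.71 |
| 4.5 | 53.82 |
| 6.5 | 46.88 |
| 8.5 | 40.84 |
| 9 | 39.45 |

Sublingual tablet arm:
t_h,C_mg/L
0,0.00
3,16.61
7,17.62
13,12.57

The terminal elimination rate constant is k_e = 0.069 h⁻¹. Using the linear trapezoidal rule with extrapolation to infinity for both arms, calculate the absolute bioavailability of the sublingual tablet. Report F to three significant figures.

Trapezoidal AUC_0→9 (IV):
  [0→4]: (73.41+55.71)/2 × 4 = 258.24
  [4→4.5]: (55.71+53.82)/2 × 0.5 = 27.3825
  [4.5→6.5]: (53.82+46.88)/2 × 2 = 100.7
  [6.5→8.5]: (46.88+40.84)/2 × 2 = 87.72
  [8.5→9]: (40.84+39.45)/2 × 0.5 = 20.0725
  Sum = 494.115 mg/L·h
IV tail: 39.45/0.069 = 571.739; AUC_iv,0→∞ = 494.115 + 571.739 = 1065.854 mg/L·h
Trapezoidal AUC_0→13 (sublingual tablet):
  [0→3]: (0.00+16.61)/2 × 3 = 24.915
  [3→7]: (16.61+17.62)/2 × 4 = 68.46
  [7→13]: (17.62+12.57)/2 × 6 = 90.57
  Sum = 183.945 mg/L·h
sublingual tablet tail: 12.57/0.069 = 182.174; AUC_ev,0→∞ = 183.945 + 182.174 = 366.119 mg/L·h
F = (AUC_ev/D_ev)/(AUC_iv/D_iv) = (366.119/225)/(1065.854/150) = 1.6272/7.10569 = 0.2290

F = 0.229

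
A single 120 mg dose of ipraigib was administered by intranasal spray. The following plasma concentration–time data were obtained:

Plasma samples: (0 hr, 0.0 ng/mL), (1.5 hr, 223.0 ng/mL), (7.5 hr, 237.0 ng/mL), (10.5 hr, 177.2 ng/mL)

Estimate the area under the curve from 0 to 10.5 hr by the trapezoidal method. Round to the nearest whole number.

Trapezoidal AUC_0→10.5:
  [0→1.5]: (0.0+223.0)/2 × 1.5 = 167.25
  [1.5→7.5]: (223.0+237.0)/2 × 6 = 1380.0
  [7.5→10.5]: (237.0+177.2)/2 × 3 = 621.3
  Sum = 2168.55 ng/mL·hr

AUC = 2169 ng/mL·hr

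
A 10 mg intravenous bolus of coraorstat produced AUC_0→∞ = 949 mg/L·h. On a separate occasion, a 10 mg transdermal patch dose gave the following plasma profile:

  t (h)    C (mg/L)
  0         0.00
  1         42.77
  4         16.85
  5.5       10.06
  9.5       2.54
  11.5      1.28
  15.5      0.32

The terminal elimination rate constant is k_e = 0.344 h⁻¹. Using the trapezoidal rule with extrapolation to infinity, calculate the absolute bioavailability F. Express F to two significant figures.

F = 0.17

Trapezoidal AUC_0→15.5 (transdermal patch):
  [0→1]: (0.00+42.77)/2 × 1 = 21.385
  [1→4]: (42.77+16.85)/2 × 3 = 89.43
  [4→5.5]: (16.85+10.06)/2 × 1.5 = 20.1825
  [5.5→9.5]: (10.06+2.54)/2 × 4 = 25.2
  [9.5→11.5]: (2.54+1.28)/2 × 2 = 3.82
  [11.5→15.5]: (1.28+0.32)/2 × 4 = 3.2
  Sum = 163.2175 mg/L·h
Tail: C_last/k_e = 0.32/0.344 = 0.930
AUC_0→∞ (transdermal patch) = 163.2175 + 0.930 = 164.1475 mg/L·h
F = (AUC_ev/D_ev)/(AUC_iv/D_iv) = (164.1475/10)/(949/10) = 16.41475/94.9 = 0.1730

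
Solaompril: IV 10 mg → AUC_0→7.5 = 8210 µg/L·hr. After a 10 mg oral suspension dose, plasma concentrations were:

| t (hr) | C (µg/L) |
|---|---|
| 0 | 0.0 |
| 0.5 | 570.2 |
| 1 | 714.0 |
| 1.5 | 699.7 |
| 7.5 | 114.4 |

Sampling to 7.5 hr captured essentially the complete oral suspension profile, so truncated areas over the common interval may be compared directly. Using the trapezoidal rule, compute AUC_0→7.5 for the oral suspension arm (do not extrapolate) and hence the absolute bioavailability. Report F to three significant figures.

F = 0.397

Trapezoidal AUC_0→7.5 (oral suspension):
  [0→0.5]: (0.0+570.2)/2 × 0.5 = 142.55
  [0.5→1]: (570.2+714.0)/2 × 0.5 = 321.05
  [1→1.5]: (714.0+699.7)/2 × 0.5 = 353.425
  [1.5→7.5]: (699.7+114.4)/2 × 6 = 2442.3
  Sum = 3259.325 µg/L·hr
F = (AUC_ev/D_ev)/(AUC_iv/D_iv) = (3259.325/10)/(8210/10) = 325.9325/821 = 0.3970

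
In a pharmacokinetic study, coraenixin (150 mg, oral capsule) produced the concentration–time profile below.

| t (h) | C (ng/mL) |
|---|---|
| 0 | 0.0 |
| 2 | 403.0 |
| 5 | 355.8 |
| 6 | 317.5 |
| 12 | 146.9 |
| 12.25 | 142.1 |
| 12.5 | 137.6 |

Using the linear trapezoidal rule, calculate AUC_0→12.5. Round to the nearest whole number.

AUC = 3342 ng/mL·h

Trapezoidal AUC_0→12.5:
  [0→2]: (0.0+403.0)/2 × 2 = 403.0
  [2→5]: (403.0+355.8)/2 × 3 = 1138.2
  [5→6]: (355.8+317.5)/2 × 1 = 336.65
  [6→12]: (317.5+146.9)/2 × 6 = 1393.2
  [12→12.25]: (146.9+142.1)/2 × 0.25 = 36.125
  [12.25→12.5]: (142.1+137.6)/2 × 0.25 = 34.9625
  Sum = 3342.1375 ng/mL·h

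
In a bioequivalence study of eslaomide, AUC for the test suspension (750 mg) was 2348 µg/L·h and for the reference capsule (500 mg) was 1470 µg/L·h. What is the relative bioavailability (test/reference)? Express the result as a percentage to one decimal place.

F_rel = 106.5%

F_rel = (AUC_test/D_test) / (AUC_ref/D_ref)
      = (2348/750) / (1470/500)
      = 3.13067 / 2.94 = 1.0649 = 106.49%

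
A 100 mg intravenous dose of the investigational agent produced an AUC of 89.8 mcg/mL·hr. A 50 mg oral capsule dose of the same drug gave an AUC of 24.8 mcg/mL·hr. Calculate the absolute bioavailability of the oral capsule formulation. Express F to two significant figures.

F = 0.55

F = (AUC_ev / D_ev) / (AUC_iv / D_iv)
  = (24.8/50) / (89.8/100)
  = 0.496 / 0.898 = 0.5523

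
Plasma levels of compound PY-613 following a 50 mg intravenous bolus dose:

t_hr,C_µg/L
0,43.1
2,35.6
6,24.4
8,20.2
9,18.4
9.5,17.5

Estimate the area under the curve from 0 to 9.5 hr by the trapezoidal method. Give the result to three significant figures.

Trapezoidal AUC_0→9.5:
  [0→2]: (43.1+35.6)/2 × 2 = 78.7
  [2→6]: (35.6+24.4)/2 × 4 = 120.0
  [6→8]: (24.4+20.2)/2 × 2 = 44.6
  [8→9]: (20.2+18.4)/2 × 1 = 19.3
  [9→9.5]: (18.4+17.5)/2 × 0.5 = 8.975
  Sum = 271.575 µg/L·hr

AUC = 272 µg/L·hr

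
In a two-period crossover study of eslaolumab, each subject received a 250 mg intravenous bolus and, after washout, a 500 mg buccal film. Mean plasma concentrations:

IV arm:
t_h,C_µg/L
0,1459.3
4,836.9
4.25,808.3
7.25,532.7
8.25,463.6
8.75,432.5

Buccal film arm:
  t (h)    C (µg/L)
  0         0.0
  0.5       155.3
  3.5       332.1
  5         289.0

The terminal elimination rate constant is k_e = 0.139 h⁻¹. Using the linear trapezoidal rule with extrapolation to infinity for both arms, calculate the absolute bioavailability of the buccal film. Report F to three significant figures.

Trapezoidal AUC_0→8.75 (IV):
  [0→4]: (1459.3+836.9)/2 × 4 = 4592.4
  [4→4.25]: (836.9+808.3)/2 × 0.25 = 205.65
  [4.25→7.25]: (808.3+532.7)/2 × 3 = 2011.5
  [7.25→8.25]: (532.7+463.6)/2 × 1 = 498.15
  [8.25→8.75]: (463.6+432.5)/2 × 0.5 = 224.025
  Sum = 7531.725 µg/L·h
IV tail: 432.5/0.139 = 3111.511; AUC_iv,0→∞ = 7531.725 + 3111.511 = 10643.236 µg/L·h
Trapezoidal AUC_0→5 (buccal film):
  [0→0.5]: (0.0+155.3)/2 × 0.5 = 38.825
  [0.5→3.5]: (155.3+332.1)/2 × 3 = 731.1
  [3.5→5]: (332.1+289.0)/2 × 1.5 = 465.825
  Sum = 1235.75 µg/L·h
buccal film tail: 289.0/0.139 = 2079.137; AUC_ev,0→∞ = 1235.75 + 2079.137 = 3314.887 µg/L·h
F = (AUC_ev/D_ev)/(AUC_iv/D_iv) = (3314.887/500)/(10643.236/250) = 6.629774/42.572944 = 0.1557

F = 0.156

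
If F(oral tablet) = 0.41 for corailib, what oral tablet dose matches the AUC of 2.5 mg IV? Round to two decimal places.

For equal systemic exposure: F × D_ev = D_iv
D_ev = D_iv / F = 2.5 / 0.41 = 6.09756 mg

D_oral = 6.10 mg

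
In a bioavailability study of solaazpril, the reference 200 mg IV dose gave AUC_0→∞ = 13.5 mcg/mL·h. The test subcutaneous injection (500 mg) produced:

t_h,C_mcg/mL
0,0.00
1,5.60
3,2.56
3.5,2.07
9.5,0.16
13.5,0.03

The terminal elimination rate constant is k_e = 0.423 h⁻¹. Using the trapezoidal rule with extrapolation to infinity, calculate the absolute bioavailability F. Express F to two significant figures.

F = 0.57

Trapezoidal AUC_0→13.5 (subcutaneous injection):
  [0→1]: (0.00+5.60)/2 × 1 = 2.8
  [1→3]: (5.60+2.56)/2 × 2 = 8.16
  [3→3.5]: (2.56+2.07)/2 × 0.5 = 1.1575
  [3.5→9.5]: (2.07+0.16)/2 × 6 = 6.69
  [9.5→13.5]: (0.16+0.03)/2 × 4 = 0.38
  Sum = 19.1875 mcg/mL·h
Tail: C_last/k_e = 0.03/0.423 = 0.071
AUC_0→∞ (subcutaneous injection) = 19.1875 + 0.071 = 19.2585 mcg/mL·h
F = (AUC_ev/D_ev)/(AUC_iv/D_iv) = (19.2585/500)/(13.5/200) = 0.038517/0.0675 = 0.5706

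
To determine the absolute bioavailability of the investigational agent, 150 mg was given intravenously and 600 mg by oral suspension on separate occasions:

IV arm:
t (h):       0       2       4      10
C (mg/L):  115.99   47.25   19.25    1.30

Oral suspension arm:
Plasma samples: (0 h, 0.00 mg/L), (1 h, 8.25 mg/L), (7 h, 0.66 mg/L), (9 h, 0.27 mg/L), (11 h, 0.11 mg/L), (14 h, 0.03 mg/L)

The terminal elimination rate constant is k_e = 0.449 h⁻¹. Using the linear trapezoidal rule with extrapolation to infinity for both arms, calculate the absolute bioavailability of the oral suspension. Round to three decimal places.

Trapezoidal AUC_0→10 (IV):
  [0→2]: (115.99+47.25)/2 × 2 = 163.24
  [2→4]: (47.25+19.25)/2 × 2 = 66.5
  [4→10]: (19.25+1.30)/2 × 6 = 61.65
  Sum = 291.39 mg/L·h
IV tail: 1.30/0.449 = 2.895; AUC_iv,0→∞ = 291.39 + 2.895 = 294.285 mg/L·h
Trapezoidal AUC_0→14 (oral suspension):
  [0→1]: (0.00+8.25)/2 × 1 = 4.125
  [1→7]: (8.25+0.66)/2 × 6 = 26.73
  [7→9]: (0.66+0.27)/2 × 2 = 0.93
  [9→11]: (0.27+0.11)/2 × 2 = 0.38
  [11→14]: (0.11+0.03)/2 × 3 = 0.21
  Sum = 32.375 mg/L·h
oral suspension tail: 0.03/0.449 = 0.067; AUC_ev,0→∞ = 32.375 + 0.067 = 32.442 mg/L·h
F = (AUC_ev/D_ev)/(AUC_iv/D_iv) = (32.442/600)/(294.285/150) = 0.05407/1.9619 = 0.0276

F = 0.028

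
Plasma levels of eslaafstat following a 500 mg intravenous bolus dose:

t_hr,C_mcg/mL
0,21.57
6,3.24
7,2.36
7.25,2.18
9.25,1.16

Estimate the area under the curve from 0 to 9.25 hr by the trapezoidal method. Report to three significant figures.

Trapezoidal AUC_0→9.25:
  [0→6]: (21.57+3.24)/2 × 6 = 74.43
  [6→7]: (3.24+2.36)/2 × 1 = 2.8
  [7→7.25]: (2.36+2.18)/2 × 0.25 = 0.5675
  [7.25→9.25]: (2.18+1.16)/2 × 2 = 3.34
  Sum = 81.1375 mcg/mL·hr

AUC = 81.1 mcg/mL·hr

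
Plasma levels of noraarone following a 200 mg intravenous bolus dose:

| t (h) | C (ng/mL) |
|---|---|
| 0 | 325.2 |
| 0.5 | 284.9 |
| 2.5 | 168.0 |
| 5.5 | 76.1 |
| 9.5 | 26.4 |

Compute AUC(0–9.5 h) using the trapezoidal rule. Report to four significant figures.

Trapezoidal AUC_0→9.5:
  [0→0.5]: (325.2+284.9)/2 × 0.5 = 152.525
  [0.5→2.5]: (284.9+168.0)/2 × 2 = 452.9
  [2.5→5.5]: (168.0+76.1)/2 × 3 = 366.15
  [5.5→9.5]: (76.1+26.4)/2 × 4 = 205.0
  Sum = 1176.575 ng/mL·h

AUC = 1177 ng/mL·h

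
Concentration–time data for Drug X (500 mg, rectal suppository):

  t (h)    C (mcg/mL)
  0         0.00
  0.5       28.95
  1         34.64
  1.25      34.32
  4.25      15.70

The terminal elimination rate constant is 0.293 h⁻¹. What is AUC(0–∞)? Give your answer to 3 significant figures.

Trapezoidal AUC_0→4.25:
  [0→0.5]: (0.00+28.95)/2 × 0.5 = 7.2375
  [0.5→1]: (28.95+34.64)/2 × 0.5 = 15.8975
  [1→1.25]: (34.64+34.32)/2 × 0.25 = 8.62
  [1.25→4.25]: (34.32+15.70)/2 × 3 = 75.03
  Sum = 106.785 mcg/mL·h
Extrapolated tail: C_last / k_e = 15.70 / 0.293 = 53.584
AUC_0→∞ = 106.785 + 53.584 = 160.369 mcg/mL·h

AUC = 160 mcg/mL·h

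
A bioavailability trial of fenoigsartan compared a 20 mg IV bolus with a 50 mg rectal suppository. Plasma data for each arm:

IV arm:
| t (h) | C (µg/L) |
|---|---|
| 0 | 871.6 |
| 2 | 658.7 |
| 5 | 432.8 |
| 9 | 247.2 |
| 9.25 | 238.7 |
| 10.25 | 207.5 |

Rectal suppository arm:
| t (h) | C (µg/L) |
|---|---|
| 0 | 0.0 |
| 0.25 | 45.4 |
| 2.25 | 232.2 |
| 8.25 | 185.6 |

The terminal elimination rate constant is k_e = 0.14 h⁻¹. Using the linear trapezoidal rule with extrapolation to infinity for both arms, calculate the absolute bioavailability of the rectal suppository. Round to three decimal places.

Trapezoidal AUC_0→10.25 (IV):
  [0→2]: (871.6+658.7)/2 × 2 = 1530.3
  [2→5]: (658.7+432.8)/2 × 3 = 1637.25
  [5→9]: (432.8+247.2)/2 × 4 = 1360.0
  [9→9.25]: (247.2+238.7)/2 × 0.25 = 60.7375
  [9.25→10.25]: (238.7+207.5)/2 × 1 = 223.1
  Sum = 4811.3875 µg/L·h
IV tail: 207.5/0.14 = 1482.143; AUC_iv,0→∞ = 4811.3875 + 1482.143 = 6293.5305 µg/L·h
Trapezoidal AUC_0→8.25 (rectal suppository):
  [0→0.25]: (0.0+45.4)/2 × 0.25 = 5.675
  [0.25→2.25]: (45.4+232.2)/2 × 2 = 277.6
  [2.25→8.25]: (232.2+185.6)/2 × 6 = 1253.4
  Sum = 1536.675 µg/L·h
rectal suppository tail: 185.6/0.14 = 1325.714; AUC_ev,0→∞ = 1536.675 + 1325.714 = 2862.389 µg/L·h
F = (AUC_ev/D_ev)/(AUC_iv/D_iv) = (2862.389/50)/(6293.5305/20) = 57.24778/314.677 = 0.1819

F = 0.182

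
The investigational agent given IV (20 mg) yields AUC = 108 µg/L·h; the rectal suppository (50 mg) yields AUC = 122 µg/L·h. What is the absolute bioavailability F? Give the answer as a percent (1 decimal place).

F = (AUC_ev / D_ev) / (AUC_iv / D_iv)
  = (122/50) / (108/20)
  = 2.44 / 5.4 = 0.4519
  = 45.19%

F = 45.2%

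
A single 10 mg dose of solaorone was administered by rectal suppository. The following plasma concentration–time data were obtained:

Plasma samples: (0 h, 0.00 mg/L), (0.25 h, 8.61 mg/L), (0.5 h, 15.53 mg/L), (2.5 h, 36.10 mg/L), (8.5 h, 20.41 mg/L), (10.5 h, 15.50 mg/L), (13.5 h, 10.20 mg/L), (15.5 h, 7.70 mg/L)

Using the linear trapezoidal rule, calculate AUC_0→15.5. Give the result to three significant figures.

AUC = 318 mg/L·h

Trapezoidal AUC_0→15.5:
  [0→0.25]: (0.00+8.61)/2 × 0.25 = 1.07625
  [0.25→0.5]: (8.61+15.53)/2 × 0.25 = 3.0175
  [0.5→2.5]: (15.53+36.10)/2 × 2 = 51.63
  [2.5→8.5]: (36.10+20.41)/2 × 6 = 169.53
  [8.5→10.5]: (20.41+15.50)/2 × 2 = 35.91
  [10.5→13.5]: (15.50+10.20)/2 × 3 = 38.55
  [13.5→15.5]: (10.20+7.70)/2 × 2 = 17.9
  Sum = 317.61375 mg/L·h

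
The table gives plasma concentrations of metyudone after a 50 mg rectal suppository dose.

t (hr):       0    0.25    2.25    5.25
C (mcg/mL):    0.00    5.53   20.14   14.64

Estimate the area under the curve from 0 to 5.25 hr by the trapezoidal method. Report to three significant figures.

Trapezoidal AUC_0→5.25:
  [0→0.25]: (0.00+5.53)/2 × 0.25 = 0.69125
  [0.25→2.25]: (5.53+20.14)/2 × 2 = 25.67
  [2.25→5.25]: (20.14+14.64)/2 × 3 = 52.17
  Sum = 78.53125 mcg/mL·hr

AUC = 78.5 mcg/mL·hr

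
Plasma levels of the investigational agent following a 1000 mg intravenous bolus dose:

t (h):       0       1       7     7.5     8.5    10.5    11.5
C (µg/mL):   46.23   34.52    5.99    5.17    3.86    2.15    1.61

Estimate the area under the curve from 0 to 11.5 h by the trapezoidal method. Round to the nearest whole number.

Trapezoidal AUC_0→11.5:
  [0→1]: (46.23+34.52)/2 × 1 = 40.375
  [1→7]: (34.52+5.99)/2 × 6 = 121.53
  [7→7.5]: (5.99+5.17)/2 × 0.5 = 2.79
  [7.5→8.5]: (5.17+3.86)/2 × 1 = 4.515
  [8.5→10.5]: (3.86+2.15)/2 × 2 = 6.01
  [10.5→11.5]: (2.15+1.61)/2 × 1 = 1.88
  Sum = 177.1 µg/mL·h

AUC = 177 µg/mL·h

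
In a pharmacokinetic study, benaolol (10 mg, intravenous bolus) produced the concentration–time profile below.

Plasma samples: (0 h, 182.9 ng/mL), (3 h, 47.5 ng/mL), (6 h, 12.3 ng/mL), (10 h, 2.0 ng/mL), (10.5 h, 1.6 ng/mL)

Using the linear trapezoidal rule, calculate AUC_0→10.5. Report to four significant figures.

Trapezoidal AUC_0→10.5:
  [0→3]: (182.9+47.5)/2 × 3 = 345.6
  [3→6]: (47.5+12.3)/2 × 3 = 89.7
  [6→10]: (12.3+2.0)/2 × 4 = 28.6
  [10→10.5]: (2.0+1.6)/2 × 0.5 = 0.9
  Sum = 464.8 ng/mL·h

AUC = 464.8 ng/mL·h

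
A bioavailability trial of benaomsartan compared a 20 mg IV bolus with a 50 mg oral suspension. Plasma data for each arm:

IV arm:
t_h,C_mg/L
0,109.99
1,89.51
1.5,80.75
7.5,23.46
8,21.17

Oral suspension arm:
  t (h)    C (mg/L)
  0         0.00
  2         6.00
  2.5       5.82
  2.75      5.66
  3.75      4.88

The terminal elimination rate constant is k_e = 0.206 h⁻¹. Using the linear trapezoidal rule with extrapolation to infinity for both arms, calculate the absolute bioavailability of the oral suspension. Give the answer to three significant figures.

Trapezoidal AUC_0→8 (IV):
  [0→1]: (109.99+89.51)/2 × 1 = 99.75
  [1→1.5]: (89.51+80.75)/2 × 0.5 = 42.565
  [1.5→7.5]: (80.75+23.46)/2 × 6 = 312.63
  [7.5→8]: (23.46+21.17)/2 × 0.5 = 11.1575
  Sum = 466.1025 mg/L·h
IV tail: 21.17/0.206 = 102.767; AUC_iv,0→∞ = 466.1025 + 102.767 = 568.8695 mg/L·h
Trapezoidal AUC_0→3.75 (oral suspension):
  [0→2]: (0.00+6.00)/2 × 2 = 6.0
  [2→2.5]: (6.00+5.82)/2 × 0.5 = 2.955
  [2.5→2.75]: (5.82+5.66)/2 × 0.25 = 1.435
  [2.75→3.75]: (5.66+4.88)/2 × 1 = 5.27
  Sum = 15.66 mg/L·h
oral suspension tail: 4.88/0.206 = 23.689; AUC_ev,0→∞ = 15.66 + 23.689 = 39.349 mg/L·h
F = (AUC_ev/D_ev)/(AUC_iv/D_iv) = (39.349/50)/(568.8695/20) = 0.78698/28.443475 = 0.0277

F = 0.0277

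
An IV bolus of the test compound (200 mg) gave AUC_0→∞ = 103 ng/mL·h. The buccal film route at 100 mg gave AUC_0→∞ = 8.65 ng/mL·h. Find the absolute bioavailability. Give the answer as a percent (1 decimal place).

F = (AUC_ev / D_ev) / (AUC_iv / D_iv)
  = (8.65/100) / (103/200)
  = 0.0865 / 0.515 = 0.1680
  = 16.80%

F = 16.8%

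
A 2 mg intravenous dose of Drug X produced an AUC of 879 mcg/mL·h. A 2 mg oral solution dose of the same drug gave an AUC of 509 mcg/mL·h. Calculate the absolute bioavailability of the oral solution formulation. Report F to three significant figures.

F = 0.579

F = (AUC_ev / D_ev) / (AUC_iv / D_iv)
  = (509/2) / (879/2)
  = 254.5 / 439.5 = 0.5791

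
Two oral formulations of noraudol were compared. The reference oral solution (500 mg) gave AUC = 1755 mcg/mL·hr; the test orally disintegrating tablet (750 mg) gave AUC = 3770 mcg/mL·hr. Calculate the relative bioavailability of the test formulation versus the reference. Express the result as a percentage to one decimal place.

F_rel = 143.2%

F_rel = (AUC_test/D_test) / (AUC_ref/D_ref)
      = (3770/750) / (1755/500)
      = 5.02667 / 3.51 = 1.4321 = 143.21%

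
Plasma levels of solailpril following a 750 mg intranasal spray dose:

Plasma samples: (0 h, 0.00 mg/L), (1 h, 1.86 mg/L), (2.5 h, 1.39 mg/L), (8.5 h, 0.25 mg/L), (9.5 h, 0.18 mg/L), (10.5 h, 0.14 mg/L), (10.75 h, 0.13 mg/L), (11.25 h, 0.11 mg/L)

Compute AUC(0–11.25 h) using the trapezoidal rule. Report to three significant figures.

AUC = 8.76 mg/L·h

Trapezoidal AUC_0→11.25:
  [0→1]: (0.00+1.86)/2 × 1 = 0.93
  [1→2.5]: (1.86+1.39)/2 × 1.5 = 2.4375
  [2.5→8.5]: (1.39+0.25)/2 × 6 = 4.92
  [8.5→9.5]: (0.25+0.18)/2 × 1 = 0.215
  [9.5→10.5]: (0.18+0.14)/2 × 1 = 0.16
  [10.5→10.75]: (0.14+0.13)/2 × 0.25 = 0.03375
  [10.75→11.25]: (0.13+0.11)/2 × 0.5 = 0.06
  Sum = 8.75625 mg/L·h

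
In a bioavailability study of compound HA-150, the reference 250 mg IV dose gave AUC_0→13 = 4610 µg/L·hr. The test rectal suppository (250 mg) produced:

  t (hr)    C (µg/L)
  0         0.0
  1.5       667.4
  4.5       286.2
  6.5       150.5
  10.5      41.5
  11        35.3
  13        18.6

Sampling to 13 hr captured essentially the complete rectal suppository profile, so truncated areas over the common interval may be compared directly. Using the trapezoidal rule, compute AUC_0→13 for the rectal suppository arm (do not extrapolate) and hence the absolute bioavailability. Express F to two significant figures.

Trapezoidal AUC_0→13 (rectal suppository):
  [0→1.5]: (0.0+667.4)/2 × 1.5 = 500.55
  [1.5→4.5]: (667.4+286.2)/2 × 3 = 1430.4
  [4.5→6.5]: (286.2+150.5)/2 × 2 = 436.7
  [6.5→10.5]: (150.5+41.5)/2 × 4 = 384.0
  [10.5→11]: (41.5+35.3)/2 × 0.5 = 19.2
  [11→13]: (35.3+18.6)/2 × 2 = 53.9
  Sum = 2824.75 µg/L·hr
F = (AUC_ev/D_ev)/(AUC_iv/D_iv) = (2824.75/250)/(4610/250) = 11.299/18.44 = 0.6127

F = 0.61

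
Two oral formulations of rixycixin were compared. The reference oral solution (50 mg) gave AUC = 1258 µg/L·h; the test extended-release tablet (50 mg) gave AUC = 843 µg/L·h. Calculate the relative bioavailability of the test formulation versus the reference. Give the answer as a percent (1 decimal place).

F_rel = 67.0%

F_rel = (AUC_test/D_test) / (AUC_ref/D_ref)
      = (843/50) / (1258/50)
      = 16.86 / 25.16 = 0.6701 = 67.01%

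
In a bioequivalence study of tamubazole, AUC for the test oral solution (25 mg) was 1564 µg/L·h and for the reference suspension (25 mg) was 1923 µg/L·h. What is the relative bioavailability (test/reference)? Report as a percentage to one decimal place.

F_rel = (AUC_test/D_test) / (AUC_ref/D_ref)
      = (1564/25) / (1923/25)
      = 62.56 / 76.92 = 0.8133 = 81.33%

F_rel = 81.3%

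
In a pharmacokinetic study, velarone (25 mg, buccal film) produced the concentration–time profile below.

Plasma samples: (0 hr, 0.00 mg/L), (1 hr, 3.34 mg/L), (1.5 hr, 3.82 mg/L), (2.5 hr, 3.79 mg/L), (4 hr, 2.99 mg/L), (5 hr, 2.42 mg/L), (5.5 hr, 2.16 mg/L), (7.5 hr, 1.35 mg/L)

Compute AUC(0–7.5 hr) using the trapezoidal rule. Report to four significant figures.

AUC = 19.71 mg/L·hr

Trapezoidal AUC_0→7.5:
  [0→1]: (0.00+3.34)/2 × 1 = 1.67
  [1→1.5]: (3.34+3.82)/2 × 0.5 = 1.79
  [1.5→2.5]: (3.82+3.79)/2 × 1 = 3.805
  [2.5→4]: (3.79+2.99)/2 × 1.5 = 5.085
  [4→5]: (2.99+2.42)/2 × 1 = 2.705
  [5→5.5]: (2.42+2.16)/2 × 0.5 = 1.145
  [5.5→7.5]: (2.16+1.35)/2 × 2 = 3.51
  Sum = 19.71 mg/L·hr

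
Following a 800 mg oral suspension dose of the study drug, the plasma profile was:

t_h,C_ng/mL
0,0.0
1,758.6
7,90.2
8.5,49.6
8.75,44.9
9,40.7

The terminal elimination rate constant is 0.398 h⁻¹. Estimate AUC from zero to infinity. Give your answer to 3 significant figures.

Trapezoidal AUC_0→9:
  [0→1]: (0.0+758.6)/2 × 1 = 379.3
  [1→7]: (758.6+90.2)/2 × 6 = 2546.4
  [7→8.5]: (90.2+49.6)/2 × 1.5 = 104.85
  [8.5→8.75]: (49.6+44.9)/2 × 0.25 = 11.8125
  [8.75→9]: (44.9+40.7)/2 × 0.25 = 10.7
  Sum = 3053.0625 ng/mL·h
Extrapolated tail: C_last / k_e = 40.7 / 0.398 = 102.261
AUC_0→∞ = 3053.0625 + 102.261 = 3155.3235 ng/mL·h

AUC = 3160 ng/mL·h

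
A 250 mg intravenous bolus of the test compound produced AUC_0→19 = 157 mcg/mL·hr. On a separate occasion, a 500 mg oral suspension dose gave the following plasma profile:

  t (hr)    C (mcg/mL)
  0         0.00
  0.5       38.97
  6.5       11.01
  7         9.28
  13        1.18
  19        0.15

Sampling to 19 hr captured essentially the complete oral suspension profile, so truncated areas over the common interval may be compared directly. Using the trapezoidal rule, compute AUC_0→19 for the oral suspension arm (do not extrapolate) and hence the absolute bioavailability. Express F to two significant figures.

F = 0.64

Trapezoidal AUC_0→19 (oral suspension):
  [0→0.5]: (0.00+38.97)/2 × 0.5 = 9.7425
  [0.5→6.5]: (38.97+11.01)/2 × 6 = 149.94
  [6.5→7]: (11.01+9.28)/2 × 0.5 = 5.0725
  [7→13]: (9.28+1.18)/2 × 6 = 31.38
  [13→19]: (1.18+0.15)/2 × 6 = 3.99
  Sum = 200.125 mcg/mL·hr
F = (AUC_ev/D_ev)/(AUC_iv/D_iv) = (200.125/500)/(157/250) = 0.40025/0.628 = 0.6373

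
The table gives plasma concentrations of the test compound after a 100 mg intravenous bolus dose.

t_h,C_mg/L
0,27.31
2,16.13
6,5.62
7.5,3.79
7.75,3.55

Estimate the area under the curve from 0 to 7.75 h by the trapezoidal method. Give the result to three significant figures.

Trapezoidal AUC_0→7.75:
  [0→2]: (27.31+16.13)/2 × 2 = 43.44
  [2→6]: (16.13+5.62)/2 × 4 = 43.5
  [6→7.5]: (5.62+3.79)/2 × 1.5 = 7.0575
  [7.5→7.75]: (3.79+3.55)/2 × 0.25 = 0.9175
  Sum = 94.915 mg/L·h

AUC = 94.9 mg/L·h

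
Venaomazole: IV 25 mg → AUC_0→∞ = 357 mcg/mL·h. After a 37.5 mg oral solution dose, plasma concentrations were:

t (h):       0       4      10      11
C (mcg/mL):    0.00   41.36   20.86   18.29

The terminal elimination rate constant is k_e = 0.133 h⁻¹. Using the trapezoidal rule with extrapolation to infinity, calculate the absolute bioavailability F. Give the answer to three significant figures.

Trapezoidal AUC_0→11 (oral solution):
  [0→4]: (0.00+41.36)/2 × 4 = 82.72
  [4→10]: (41.36+20.86)/2 × 6 = 186.66
  [10→11]: (20.86+18.29)/2 × 1 = 19.575
  Sum = 288.955 mcg/mL·h
Tail: C_last/k_e = 18.29/0.133 = 137.519
AUC_0→∞ (oral solution) = 288.955 + 137.519 = 426.474 mcg/mL·h
F = (AUC_ev/D_ev)/(AUC_iv/D_iv) = (426.474/37.5)/(357/25) = 11.37264/14.28 = 0.7964

F = 0.796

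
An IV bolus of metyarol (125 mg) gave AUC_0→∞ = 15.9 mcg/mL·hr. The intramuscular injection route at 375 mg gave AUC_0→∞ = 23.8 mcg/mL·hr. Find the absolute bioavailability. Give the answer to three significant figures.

F = 0.499

F = (AUC_ev / D_ev) / (AUC_iv / D_iv)
  = (23.8/375) / (15.9/125)
  = 0.0634667 / 0.1272 = 0.4990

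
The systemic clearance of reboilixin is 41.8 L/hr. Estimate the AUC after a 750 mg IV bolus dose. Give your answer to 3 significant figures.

AUC = 17.9 mg/L·hr

AUC_0→∞ = Dose_iv / CL
        = 750 / 41.8 = 17.9426 mg/L·hr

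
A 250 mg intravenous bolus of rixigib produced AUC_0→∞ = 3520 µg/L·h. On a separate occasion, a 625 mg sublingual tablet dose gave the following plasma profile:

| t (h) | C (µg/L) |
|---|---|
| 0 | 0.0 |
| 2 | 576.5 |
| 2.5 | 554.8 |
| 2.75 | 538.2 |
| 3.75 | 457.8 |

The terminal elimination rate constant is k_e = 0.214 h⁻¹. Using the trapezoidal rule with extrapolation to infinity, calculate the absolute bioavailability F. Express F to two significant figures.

F = 0.41

Trapezoidal AUC_0→3.75 (sublingual tablet):
  [0→2]: (0.0+576.5)/2 × 2 = 576.5
  [2→2.5]: (576.5+554.8)/2 × 0.5 = 282.825
  [2.5→2.75]: (554.8+538.2)/2 × 0.25 = 136.625
  [2.75→3.75]: (538.2+457.8)/2 × 1 = 498.0
  Sum = 1493.95 µg/L·h
Tail: C_last/k_e = 457.8/0.214 = 2139.252
AUC_0→∞ (sublingual tablet) = 1493.95 + 2139.252 = 3633.202 µg/L·h
F = (AUC_ev/D_ev)/(AUC_iv/D_iv) = (3633.202/625)/(3520/250) = 5.8131232/14.08 = 0.4129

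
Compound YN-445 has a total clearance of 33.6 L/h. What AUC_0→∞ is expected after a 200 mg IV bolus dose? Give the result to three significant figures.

AUC = 5.95 mg/L·h

AUC_0→∞ = Dose_iv / CL
        = 200 / 33.6 = 5.95238 mg/L·h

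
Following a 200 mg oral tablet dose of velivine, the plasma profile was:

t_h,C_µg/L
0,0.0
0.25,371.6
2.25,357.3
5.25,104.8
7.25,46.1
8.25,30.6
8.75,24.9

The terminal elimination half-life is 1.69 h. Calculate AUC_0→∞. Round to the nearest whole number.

Trapezoidal AUC_0→8.75:
  [0→0.25]: (0.0+371.6)/2 × 0.25 = 46.45
  [0.25→2.25]: (371.6+357.3)/2 × 2 = 728.9
  [2.25→5.25]: (357.3+104.8)/2 × 3 = 693.15
  [5.25→7.25]: (104.8+46.1)/2 × 2 = 150.9
  [7.25→8.25]: (46.1+30.6)/2 × 1 = 38.35
  [8.25→8.75]: (30.6+24.9)/2 × 0.5 = 13.875
  Sum = 1671.625 µg/L·h
k_e = ln2 / t½ = 0.693147 / 1.69 = 0.4101 h^-1
Extrapolated tail: C_last / k_e = 24.9 / 0.4101 = 60.717
AUC_0→∞ = 1671.625 + 60.717 = 1732.342 µg/L·h

AUC = 1732 µg/L·h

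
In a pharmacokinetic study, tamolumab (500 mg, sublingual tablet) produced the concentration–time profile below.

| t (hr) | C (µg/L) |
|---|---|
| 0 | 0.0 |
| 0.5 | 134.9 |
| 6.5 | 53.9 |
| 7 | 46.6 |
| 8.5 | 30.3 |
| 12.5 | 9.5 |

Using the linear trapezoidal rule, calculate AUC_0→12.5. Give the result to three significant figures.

Trapezoidal AUC_0→12.5:
  [0→0.5]: (0.0+134.9)/2 × 0.5 = 33.725
  [0.5→6.5]: (134.9+53.9)/2 × 6 = 566.4
  [6.5→7]: (53.9+46.6)/2 × 0.5 = 25.125
  [7→8.5]: (46.6+30.3)/2 × 1.5 = 57.675
  [8.5→12.5]: (30.3+9.5)/2 × 4 = 79.6
  Sum = 762.525 µg/L·hr

AUC = 763 µg/L·hr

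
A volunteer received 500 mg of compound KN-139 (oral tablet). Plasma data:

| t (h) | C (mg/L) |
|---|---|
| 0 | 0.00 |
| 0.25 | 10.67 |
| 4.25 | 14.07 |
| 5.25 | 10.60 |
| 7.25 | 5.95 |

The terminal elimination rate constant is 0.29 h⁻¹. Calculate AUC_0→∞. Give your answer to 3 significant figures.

Trapezoidal AUC_0→7.25:
  [0→0.25]: (0.00+10.67)/2 × 0.25 = 1.33375
  [0.25→4.25]: (10.67+14.07)/2 × 4 = 49.48
  [4.25→5.25]: (14.07+10.60)/2 × 1 = 12.335
  [5.25→7.25]: (10.60+5.95)/2 × 2 = 16.55
  Sum = 79.69875 mg/L·h
Extrapolated tail: C_last / k_e = 5.95 / 0.29 = 20.517
AUC_0→∞ = 79.69875 + 20.517 = 100.21575 mg/L·h

AUC = 100 mg/L·h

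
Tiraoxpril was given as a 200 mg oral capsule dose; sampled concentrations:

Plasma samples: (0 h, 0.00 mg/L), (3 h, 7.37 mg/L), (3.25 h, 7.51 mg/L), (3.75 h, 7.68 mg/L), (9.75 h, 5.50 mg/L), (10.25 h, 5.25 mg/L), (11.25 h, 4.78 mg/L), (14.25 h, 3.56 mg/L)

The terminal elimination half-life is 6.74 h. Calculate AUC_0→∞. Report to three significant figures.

AUC = 111 mg/L·h

Trapezoidal AUC_0→14.25:
  [0→3]: (0.00+7.37)/2 × 3 = 11.055
  [3→3.25]: (7.37+7.51)/2 × 0.25 = 1.86
  [3.25→3.75]: (7.51+7.68)/2 × 0.5 = 3.7975
  [3.75→9.75]: (7.68+5.50)/2 × 6 = 39.54
  [9.75→10.25]: (5.50+5.25)/2 × 0.5 = 2.6875
  [10.25→11.25]: (5.25+4.78)/2 × 1 = 5.015
  [11.25→14.25]: (4.78+3.56)/2 × 3 = 12.51
  Sum = 76.465 mg/L·h
k_e = ln2 / t½ = 0.693147 / 6.74 = 0.1028 h^-1
Extrapolated tail: C_last / k_e = 3.56 / 0.1028 = 34.630
AUC_0→∞ = 76.465 + 34.630 = 111.095 mg/L·h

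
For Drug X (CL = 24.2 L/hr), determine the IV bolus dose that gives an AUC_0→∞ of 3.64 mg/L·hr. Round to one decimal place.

Dose = 88.1 mg

Dose_iv = CL × AUC_0→∞
     = 24.2 × 3.64 = 88.088 mg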